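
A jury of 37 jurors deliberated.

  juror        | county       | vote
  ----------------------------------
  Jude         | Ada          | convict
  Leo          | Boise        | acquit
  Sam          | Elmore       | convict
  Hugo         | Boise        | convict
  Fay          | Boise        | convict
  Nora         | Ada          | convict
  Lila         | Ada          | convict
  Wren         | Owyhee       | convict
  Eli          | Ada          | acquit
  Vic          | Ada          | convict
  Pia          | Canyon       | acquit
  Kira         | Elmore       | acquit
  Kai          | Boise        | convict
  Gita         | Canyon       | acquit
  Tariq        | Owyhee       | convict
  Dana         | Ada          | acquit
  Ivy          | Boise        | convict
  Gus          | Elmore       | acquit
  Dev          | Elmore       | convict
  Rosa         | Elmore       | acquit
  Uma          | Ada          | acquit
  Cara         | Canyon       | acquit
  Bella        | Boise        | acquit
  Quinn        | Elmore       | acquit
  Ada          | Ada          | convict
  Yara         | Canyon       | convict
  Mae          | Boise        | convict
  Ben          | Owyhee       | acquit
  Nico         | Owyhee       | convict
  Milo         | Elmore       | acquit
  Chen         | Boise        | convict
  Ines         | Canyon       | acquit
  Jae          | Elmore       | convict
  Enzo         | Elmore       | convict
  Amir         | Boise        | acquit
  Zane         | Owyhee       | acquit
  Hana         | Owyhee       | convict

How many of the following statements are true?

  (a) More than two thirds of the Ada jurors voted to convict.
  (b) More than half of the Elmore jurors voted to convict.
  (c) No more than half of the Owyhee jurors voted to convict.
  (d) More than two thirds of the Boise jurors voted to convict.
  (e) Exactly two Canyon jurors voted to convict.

0

(a) Ada: |A| = 8, |A ∩ B| = 5; needs |A ∩ B| / |A| > 2/3 — false.
(b) Elmore: |A| = 9, |A ∩ B| = 4; needs |A ∩ B| > |A ∖ B| — false.
(c) Owyhee: |A| = 6, |A ∩ B| = 4; needs |A ∩ B| ≤ |A ∖ B| — false.
(d) Boise: |A| = 9, |A ∩ B| = 6; needs |A ∩ B| / |A| > 2/3 — false.
(e) Canyon: |A| = 5, |A ∩ B| = 1; needs |A ∩ B| = 2 — false.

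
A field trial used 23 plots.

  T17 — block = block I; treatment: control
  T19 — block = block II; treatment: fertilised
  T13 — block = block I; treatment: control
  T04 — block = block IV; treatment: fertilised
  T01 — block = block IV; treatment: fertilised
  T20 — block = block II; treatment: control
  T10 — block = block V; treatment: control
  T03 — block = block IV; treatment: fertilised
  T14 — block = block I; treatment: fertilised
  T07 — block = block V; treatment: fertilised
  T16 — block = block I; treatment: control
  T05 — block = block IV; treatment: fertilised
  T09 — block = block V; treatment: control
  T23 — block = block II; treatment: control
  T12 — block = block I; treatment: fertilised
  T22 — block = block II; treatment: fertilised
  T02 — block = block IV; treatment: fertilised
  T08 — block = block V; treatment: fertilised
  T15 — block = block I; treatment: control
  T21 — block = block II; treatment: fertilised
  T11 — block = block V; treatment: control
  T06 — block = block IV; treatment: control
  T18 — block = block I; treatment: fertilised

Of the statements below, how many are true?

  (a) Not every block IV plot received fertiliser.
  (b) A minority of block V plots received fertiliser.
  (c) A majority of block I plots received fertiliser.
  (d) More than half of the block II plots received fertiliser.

(a) block IV: |A| = 6, |A ∩ B| = 5; needs A ⊄ B (|A ∖ B| ≥ 1) — true.
(b) block V: |A| = 5, |A ∩ B| = 2; needs |A ∩ B| < |A ∖ B| — true.
(c) block I: |A| = 7, |A ∩ B| = 3; needs |A ∩ B| > |A ∖ B| — false.
(d) block II: |A| = 5, |A ∩ B| = 3; needs |A ∩ B| > |A ∖ B| — true.

3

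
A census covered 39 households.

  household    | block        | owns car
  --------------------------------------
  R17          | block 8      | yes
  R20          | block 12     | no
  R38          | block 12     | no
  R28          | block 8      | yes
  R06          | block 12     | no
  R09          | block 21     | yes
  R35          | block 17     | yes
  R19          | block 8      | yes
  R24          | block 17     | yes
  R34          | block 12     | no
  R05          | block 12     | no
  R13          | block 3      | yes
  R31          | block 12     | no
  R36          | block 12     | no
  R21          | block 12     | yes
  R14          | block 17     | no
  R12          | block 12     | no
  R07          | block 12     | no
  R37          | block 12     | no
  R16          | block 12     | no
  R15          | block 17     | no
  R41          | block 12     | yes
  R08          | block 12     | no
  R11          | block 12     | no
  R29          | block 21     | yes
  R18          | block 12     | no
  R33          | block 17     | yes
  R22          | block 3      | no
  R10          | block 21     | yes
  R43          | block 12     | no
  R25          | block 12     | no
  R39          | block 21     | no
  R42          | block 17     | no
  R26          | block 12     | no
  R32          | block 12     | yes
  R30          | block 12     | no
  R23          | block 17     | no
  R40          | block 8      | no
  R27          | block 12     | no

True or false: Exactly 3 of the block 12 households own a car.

Truth condition: |A ∩ B| = 3.
|A| = 22, |A ∩ B| = 3, |A ∖ B| = 19.
|A ∩ B| = 3, so the statement is true.

True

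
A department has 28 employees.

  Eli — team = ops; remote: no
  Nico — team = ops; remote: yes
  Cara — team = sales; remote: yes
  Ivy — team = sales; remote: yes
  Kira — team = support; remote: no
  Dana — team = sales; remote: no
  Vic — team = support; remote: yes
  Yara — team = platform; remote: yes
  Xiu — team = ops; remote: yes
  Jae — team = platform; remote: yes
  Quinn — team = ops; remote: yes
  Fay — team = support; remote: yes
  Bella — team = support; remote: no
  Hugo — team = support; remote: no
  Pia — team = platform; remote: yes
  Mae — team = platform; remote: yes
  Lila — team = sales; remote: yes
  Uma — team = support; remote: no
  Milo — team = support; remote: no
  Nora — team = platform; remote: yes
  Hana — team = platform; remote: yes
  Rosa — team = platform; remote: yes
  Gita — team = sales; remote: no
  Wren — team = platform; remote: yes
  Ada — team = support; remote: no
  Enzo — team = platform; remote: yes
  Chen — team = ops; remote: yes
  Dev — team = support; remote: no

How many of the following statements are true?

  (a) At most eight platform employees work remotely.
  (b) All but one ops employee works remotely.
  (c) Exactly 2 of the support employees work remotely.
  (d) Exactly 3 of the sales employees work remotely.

3

(a) platform: |A| = 9, |A ∩ B| = 9; needs |A ∩ B| ≤ 8 — false.
(b) ops: |A| = 5, |A ∩ B| = 4; needs |A ∖ B| = 1 — true.
(c) support: |A| = 9, |A ∩ B| = 2; needs |A ∩ B| = 2 — true.
(d) sales: |A| = 5, |A ∩ B| = 3; needs |A ∩ B| = 3 — true.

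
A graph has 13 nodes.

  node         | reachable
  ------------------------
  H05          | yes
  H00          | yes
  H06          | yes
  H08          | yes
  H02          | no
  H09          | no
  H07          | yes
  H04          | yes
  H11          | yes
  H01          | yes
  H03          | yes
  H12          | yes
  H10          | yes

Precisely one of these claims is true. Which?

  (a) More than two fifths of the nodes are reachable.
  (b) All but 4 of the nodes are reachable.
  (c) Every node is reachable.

(a)

|A| = 13, |A ∩ B| = 11, |A ∖ B| = 2.
(a) requires |A ∩ B| / |A| > 2/5: true.
(b) requires |A ∖ B| = 4: false.
(c) requires A ⊆ B, i.e. every element of A is in B (|A ∖ B| = 0): false.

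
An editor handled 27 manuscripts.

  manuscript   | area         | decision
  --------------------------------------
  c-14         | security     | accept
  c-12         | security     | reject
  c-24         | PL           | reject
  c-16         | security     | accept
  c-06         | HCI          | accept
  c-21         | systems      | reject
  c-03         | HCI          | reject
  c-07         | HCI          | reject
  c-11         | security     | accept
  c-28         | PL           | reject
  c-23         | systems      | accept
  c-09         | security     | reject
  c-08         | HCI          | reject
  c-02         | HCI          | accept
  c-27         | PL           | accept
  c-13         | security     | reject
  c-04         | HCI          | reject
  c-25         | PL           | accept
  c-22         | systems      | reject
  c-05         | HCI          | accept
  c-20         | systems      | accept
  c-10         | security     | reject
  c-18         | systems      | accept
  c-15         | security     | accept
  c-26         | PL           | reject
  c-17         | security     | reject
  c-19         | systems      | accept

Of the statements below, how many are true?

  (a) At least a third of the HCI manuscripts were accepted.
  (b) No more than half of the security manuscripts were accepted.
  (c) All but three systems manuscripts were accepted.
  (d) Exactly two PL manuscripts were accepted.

(a) HCI: |A| = 7, |A ∩ B| = 3; needs |A ∩ B| / |A| ≥ 1/3 — true.
(b) security: |A| = 9, |A ∩ B| = 4; needs |A ∩ B| ≤ |A ∖ B| — true.
(c) systems: |A| = 6, |A ∩ B| = 4; needs |A ∖ B| = 3 — false.
(d) PL: |A| = 5, |A ∩ B| = 2; needs |A ∩ B| = 2 — true.

3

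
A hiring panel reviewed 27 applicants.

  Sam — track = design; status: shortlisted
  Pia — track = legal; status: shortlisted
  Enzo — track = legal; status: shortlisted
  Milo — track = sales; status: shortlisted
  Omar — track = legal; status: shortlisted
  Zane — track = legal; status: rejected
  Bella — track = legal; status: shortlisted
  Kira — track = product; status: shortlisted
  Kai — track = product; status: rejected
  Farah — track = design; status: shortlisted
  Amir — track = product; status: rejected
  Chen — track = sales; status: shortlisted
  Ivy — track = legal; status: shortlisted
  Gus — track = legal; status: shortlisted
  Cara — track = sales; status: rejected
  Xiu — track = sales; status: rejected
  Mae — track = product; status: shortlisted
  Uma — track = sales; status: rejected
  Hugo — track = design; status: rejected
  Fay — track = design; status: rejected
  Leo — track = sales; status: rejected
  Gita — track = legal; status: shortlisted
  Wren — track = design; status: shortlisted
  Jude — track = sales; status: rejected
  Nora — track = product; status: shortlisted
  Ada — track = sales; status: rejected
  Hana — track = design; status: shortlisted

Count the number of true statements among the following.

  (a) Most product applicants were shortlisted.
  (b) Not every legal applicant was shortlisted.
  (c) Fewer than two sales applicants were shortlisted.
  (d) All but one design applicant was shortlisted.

(a) product: |A| = 5, |A ∩ B| = 3; needs |A ∩ B| > |A ∖ B| — true.
(b) legal: |A| = 8, |A ∩ B| = 7; needs A ⊄ B (|A ∖ B| ≥ 1) — true.
(c) sales: |A| = 8, |A ∩ B| = 2; needs |A ∩ B| < 2 — false.
(d) design: |A| = 6, |A ∩ B| = 4; needs |A ∖ B| = 1 — false.

2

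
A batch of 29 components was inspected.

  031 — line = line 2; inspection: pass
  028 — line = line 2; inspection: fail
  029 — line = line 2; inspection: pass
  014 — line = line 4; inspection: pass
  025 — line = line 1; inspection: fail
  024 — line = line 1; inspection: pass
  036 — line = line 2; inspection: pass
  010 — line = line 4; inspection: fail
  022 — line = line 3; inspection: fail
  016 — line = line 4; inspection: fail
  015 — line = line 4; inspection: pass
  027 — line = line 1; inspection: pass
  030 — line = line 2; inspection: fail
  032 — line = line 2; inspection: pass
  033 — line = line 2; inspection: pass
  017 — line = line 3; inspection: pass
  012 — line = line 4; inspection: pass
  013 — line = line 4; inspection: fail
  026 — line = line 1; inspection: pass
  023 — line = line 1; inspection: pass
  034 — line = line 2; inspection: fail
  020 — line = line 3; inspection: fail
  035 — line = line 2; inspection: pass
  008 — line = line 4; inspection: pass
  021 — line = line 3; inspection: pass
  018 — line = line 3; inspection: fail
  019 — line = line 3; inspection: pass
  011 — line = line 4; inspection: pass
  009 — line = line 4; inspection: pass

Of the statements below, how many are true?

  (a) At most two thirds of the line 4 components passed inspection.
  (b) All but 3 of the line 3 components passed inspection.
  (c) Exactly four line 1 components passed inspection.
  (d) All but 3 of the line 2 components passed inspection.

(a) line 4: |A| = 9, |A ∩ B| = 6; needs |A ∩ B| / |A| ≤ 2/3 — true.
(b) line 3: |A| = 6, |A ∩ B| = 3; needs |A ∖ B| = 3 — true.
(c) line 1: |A| = 5, |A ∩ B| = 4; needs |A ∩ B| = 4 — true.
(d) line 2: |A| = 9, |A ∩ B| = 6; needs |A ∖ B| = 3 — true.

4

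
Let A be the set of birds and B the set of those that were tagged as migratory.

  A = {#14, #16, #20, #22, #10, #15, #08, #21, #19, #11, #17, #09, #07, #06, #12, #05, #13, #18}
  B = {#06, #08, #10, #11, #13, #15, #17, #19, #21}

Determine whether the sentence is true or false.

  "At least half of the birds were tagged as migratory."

True

Truth condition: |A ∩ B| ≥ |A ∖ B|.
|A| = 18, |A ∩ B| = 9, |A ∖ B| = 9.
9 = 9, so the statement is true.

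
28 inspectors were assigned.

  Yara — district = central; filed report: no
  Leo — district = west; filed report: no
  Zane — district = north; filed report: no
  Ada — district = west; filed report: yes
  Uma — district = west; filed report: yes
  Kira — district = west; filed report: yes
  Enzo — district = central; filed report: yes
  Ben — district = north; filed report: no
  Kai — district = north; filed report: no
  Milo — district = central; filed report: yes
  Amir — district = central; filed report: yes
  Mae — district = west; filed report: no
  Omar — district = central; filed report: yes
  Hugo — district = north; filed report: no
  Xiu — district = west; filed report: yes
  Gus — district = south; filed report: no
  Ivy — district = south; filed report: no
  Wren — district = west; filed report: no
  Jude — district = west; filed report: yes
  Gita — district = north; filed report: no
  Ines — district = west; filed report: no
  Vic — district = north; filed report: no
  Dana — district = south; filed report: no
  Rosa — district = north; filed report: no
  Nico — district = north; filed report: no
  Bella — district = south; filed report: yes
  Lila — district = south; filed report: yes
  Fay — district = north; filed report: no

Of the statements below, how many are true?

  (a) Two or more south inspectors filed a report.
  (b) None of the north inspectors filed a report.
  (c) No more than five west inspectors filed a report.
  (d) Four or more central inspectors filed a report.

(a) south: |A| = 5, |A ∩ B| = 2; needs |A ∩ B| ≥ 2 — true.
(b) north: |A| = 9, |A ∩ B| = 0; needs A ∩ B = ∅ (|A ∩ B| = 0) — true.
(c) west: |A| = 9, |A ∩ B| = 5; needs |A ∩ B| ≤ 5 — true.
(d) central: |A| = 5, |A ∩ B| = 4; needs |A ∩ B| ≥ 4 — true.

4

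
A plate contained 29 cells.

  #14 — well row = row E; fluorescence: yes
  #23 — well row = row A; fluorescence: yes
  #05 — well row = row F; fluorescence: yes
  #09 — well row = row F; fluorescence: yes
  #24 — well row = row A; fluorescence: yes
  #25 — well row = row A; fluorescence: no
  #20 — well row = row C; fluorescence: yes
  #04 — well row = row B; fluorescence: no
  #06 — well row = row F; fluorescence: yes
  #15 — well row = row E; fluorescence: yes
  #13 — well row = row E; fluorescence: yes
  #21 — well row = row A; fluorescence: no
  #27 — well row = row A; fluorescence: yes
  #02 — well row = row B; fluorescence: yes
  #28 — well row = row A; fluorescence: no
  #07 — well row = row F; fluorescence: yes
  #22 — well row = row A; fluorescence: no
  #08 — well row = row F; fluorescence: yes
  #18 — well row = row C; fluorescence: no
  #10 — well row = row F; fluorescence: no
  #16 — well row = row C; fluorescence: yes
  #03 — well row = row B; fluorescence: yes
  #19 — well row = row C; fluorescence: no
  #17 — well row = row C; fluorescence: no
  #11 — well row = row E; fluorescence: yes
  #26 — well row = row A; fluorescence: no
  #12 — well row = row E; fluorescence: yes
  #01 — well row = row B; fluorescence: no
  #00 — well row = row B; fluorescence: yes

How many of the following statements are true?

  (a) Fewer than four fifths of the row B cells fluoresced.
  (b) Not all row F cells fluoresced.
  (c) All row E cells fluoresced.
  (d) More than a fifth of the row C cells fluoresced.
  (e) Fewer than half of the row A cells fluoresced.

(a) row B: |A| = 5, |A ∩ B| = 3; needs |A ∩ B| / |A| < 4/5 — true.
(b) row F: |A| = 6, |A ∩ B| = 5; needs A ⊄ B (|A ∖ B| ≥ 1) — true.
(c) row E: |A| = 5, |A ∩ B| = 5; needs A ⊆ B, i.e. every element of A is in B (|A ∖ B| = 0) — true.
(d) row C: |A| = 5, |A ∩ B| = 2; needs |A ∩ B| / |A| > 1/5 — true.
(e) row A: |A| = 8, |A ∩ B| = 3; needs |A ∩ B| < |A ∖ B| — true.

5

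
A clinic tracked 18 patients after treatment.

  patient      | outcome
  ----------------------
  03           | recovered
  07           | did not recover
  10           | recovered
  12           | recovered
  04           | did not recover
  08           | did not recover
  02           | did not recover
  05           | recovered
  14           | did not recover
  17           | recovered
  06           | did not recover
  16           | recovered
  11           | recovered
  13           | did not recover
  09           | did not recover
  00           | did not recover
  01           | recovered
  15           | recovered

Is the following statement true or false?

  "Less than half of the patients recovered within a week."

False

'Less than half of the patients recovered within a week' holds iff |A ∩ B| < |A ∖ B|.
|A| = 18, |A ∩ B| = 9, |A ∖ B| = 9.
9 = 9, so the statement is false.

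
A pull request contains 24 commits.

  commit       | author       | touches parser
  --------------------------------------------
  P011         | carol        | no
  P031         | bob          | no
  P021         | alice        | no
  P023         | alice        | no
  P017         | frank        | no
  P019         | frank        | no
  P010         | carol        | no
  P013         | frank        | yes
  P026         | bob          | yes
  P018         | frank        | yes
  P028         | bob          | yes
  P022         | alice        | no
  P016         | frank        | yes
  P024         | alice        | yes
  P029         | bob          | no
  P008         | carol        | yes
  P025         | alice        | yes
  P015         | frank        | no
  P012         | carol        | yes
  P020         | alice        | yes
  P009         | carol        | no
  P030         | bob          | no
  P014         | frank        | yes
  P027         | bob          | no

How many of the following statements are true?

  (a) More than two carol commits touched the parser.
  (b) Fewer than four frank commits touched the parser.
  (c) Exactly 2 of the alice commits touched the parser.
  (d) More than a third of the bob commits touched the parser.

0

(a) carol: |A| = 5, |A ∩ B| = 2; needs |A ∩ B| > 2 — false.
(b) frank: |A| = 7, |A ∩ B| = 4; needs |A ∩ B| < 4 — false.
(c) alice: |A| = 6, |A ∩ B| = 3; needs |A ∩ B| = 2 — false.
(d) bob: |A| = 6, |A ∩ B| = 2; needs |A ∩ B| / |A| > 1/3 — false.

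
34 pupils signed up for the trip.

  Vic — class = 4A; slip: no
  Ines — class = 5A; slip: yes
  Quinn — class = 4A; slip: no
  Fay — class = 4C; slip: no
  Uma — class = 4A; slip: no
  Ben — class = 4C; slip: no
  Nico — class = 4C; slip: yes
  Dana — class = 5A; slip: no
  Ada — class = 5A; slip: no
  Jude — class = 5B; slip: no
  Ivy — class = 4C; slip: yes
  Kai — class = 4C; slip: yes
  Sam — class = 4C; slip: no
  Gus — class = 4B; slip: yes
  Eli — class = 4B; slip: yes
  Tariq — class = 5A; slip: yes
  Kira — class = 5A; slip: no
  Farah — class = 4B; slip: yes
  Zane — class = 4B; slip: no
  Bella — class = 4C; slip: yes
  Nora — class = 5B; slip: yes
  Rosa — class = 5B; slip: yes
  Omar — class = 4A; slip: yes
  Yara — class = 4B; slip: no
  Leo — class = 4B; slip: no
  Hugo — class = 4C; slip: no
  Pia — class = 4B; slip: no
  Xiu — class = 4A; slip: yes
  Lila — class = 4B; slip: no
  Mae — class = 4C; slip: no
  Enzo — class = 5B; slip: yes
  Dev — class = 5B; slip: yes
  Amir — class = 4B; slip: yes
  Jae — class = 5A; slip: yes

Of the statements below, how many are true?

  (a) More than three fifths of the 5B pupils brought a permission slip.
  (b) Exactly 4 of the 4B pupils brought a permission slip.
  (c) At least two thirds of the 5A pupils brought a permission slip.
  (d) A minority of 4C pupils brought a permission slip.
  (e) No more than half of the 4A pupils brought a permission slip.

(a) 5B: |A| = 5, |A ∩ B| = 4; needs |A ∩ B| / |A| > 3/5 — true.
(b) 4B: |A| = 9, |A ∩ B| = 4; needs |A ∩ B| = 4 — true.
(c) 5A: |A| = 6, |A ∩ B| = 3; needs |A ∩ B| / |A| ≥ 2/3 — false.
(d) 4C: |A| = 9, |A ∩ B| = 4; needs |A ∩ B| < |A ∖ B| — true.
(e) 4A: |A| = 5, |A ∩ B| = 2; needs |A ∩ B| ≤ |A ∖ B| — true.

4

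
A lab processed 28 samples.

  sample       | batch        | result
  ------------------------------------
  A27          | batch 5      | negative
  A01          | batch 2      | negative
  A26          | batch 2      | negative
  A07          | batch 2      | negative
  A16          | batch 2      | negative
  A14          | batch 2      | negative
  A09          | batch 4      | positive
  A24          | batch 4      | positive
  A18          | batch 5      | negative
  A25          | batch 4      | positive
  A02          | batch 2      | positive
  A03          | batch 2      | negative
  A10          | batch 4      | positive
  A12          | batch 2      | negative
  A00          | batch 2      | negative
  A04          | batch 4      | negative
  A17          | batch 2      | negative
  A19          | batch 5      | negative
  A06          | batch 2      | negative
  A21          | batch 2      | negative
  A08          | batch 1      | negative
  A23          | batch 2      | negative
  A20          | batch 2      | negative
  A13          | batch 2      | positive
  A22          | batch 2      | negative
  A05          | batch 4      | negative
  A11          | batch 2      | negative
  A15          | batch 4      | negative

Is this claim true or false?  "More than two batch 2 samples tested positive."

Truth condition: |A ∩ B| > 2.
|A| = 17, |A ∩ B| = 2, |A ∖ B| = 15.
|A ∩ B| = 2, so the statement is false.

False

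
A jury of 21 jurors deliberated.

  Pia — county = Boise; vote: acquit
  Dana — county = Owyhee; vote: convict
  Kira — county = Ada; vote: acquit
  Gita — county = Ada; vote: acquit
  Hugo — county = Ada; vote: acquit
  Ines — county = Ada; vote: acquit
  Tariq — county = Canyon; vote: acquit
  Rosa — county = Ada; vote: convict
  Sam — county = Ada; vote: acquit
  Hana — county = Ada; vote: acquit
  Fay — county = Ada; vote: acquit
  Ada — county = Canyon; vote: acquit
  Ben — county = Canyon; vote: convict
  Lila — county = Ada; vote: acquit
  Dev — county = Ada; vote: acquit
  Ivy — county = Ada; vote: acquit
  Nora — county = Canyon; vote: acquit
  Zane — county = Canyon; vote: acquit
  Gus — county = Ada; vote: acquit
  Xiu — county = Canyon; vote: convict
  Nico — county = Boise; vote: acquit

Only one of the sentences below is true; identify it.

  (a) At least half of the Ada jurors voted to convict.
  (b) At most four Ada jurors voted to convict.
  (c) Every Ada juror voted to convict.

(b)

|A| = 12, |A ∩ B| = 1, |A ∖ B| = 11.
(a) requires |A ∩ B| ≥ |A ∖ B|: false.
(b) requires |A ∩ B| ≤ 4: true.
(c) requires A ⊆ B, i.e. every element of A is in B (|A ∖ B| = 0): false.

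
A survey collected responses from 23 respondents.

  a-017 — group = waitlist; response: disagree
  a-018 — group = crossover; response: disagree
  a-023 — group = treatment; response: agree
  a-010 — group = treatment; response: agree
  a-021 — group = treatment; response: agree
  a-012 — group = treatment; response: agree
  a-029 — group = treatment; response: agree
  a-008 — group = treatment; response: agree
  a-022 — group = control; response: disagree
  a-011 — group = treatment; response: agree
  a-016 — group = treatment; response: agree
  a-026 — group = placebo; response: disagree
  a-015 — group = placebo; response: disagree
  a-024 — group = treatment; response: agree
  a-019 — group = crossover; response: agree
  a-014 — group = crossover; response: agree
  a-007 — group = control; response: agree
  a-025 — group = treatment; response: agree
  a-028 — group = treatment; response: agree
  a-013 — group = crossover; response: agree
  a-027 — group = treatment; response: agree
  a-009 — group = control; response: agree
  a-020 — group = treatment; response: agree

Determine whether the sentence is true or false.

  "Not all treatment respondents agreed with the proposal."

The determiner here denotes the relation: A ⊄ B (|A ∖ B| ≥ 1).
A (the restrictor) = {a-023, a-010, a-021, a-012, a-029, a-008, a-011, a-016, a-024, a-025, a-028, a-027, a-020}, |A| = 13.
A ∖ B = {}, so |A ∖ B| = 0.
So the statement is false.

False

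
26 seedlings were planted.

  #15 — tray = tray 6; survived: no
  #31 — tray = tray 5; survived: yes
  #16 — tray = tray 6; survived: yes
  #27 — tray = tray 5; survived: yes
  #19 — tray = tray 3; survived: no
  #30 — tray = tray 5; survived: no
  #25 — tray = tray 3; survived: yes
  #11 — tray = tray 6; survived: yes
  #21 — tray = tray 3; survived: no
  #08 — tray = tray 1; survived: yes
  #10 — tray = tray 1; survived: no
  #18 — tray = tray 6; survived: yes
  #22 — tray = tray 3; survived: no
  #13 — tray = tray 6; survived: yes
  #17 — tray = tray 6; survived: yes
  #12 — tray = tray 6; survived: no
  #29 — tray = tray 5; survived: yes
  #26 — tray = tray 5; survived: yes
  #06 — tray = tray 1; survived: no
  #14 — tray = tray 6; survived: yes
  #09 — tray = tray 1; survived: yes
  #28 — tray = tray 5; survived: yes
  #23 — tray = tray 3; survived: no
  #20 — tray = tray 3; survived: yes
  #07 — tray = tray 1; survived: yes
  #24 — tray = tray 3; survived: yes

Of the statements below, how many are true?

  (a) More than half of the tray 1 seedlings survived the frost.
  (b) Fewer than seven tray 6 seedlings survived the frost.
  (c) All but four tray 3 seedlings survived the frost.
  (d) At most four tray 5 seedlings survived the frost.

(a) tray 1: |A| = 5, |A ∩ B| = 3; needs |A ∩ B| > |A ∖ B| — true.
(b) tray 6: |A| = 8, |A ∩ B| = 6; needs |A ∩ B| < 7 — true.
(c) tray 3: |A| = 7, |A ∩ B| = 3; needs |A ∖ B| = 4 — true.
(d) tray 5: |A| = 6, |A ∩ B| = 5; needs |A ∩ B| ≤ 4 — false.

3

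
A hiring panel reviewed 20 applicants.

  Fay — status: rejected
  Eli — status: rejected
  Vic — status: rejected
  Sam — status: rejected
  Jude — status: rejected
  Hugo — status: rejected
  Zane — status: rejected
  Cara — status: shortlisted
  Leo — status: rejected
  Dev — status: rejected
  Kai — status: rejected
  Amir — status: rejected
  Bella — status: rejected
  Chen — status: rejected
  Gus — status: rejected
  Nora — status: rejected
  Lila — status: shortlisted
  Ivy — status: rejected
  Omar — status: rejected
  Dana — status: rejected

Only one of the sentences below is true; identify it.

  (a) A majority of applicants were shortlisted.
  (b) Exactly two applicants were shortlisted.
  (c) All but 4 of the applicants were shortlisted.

(b)

|A| = 20, |A ∩ B| = 2, |A ∖ B| = 18.
(a) requires |A ∩ B| > |A ∖ B|: false.
(b) requires |A ∩ B| = 2: true.
(c) requires |A ∖ B| = 4: false.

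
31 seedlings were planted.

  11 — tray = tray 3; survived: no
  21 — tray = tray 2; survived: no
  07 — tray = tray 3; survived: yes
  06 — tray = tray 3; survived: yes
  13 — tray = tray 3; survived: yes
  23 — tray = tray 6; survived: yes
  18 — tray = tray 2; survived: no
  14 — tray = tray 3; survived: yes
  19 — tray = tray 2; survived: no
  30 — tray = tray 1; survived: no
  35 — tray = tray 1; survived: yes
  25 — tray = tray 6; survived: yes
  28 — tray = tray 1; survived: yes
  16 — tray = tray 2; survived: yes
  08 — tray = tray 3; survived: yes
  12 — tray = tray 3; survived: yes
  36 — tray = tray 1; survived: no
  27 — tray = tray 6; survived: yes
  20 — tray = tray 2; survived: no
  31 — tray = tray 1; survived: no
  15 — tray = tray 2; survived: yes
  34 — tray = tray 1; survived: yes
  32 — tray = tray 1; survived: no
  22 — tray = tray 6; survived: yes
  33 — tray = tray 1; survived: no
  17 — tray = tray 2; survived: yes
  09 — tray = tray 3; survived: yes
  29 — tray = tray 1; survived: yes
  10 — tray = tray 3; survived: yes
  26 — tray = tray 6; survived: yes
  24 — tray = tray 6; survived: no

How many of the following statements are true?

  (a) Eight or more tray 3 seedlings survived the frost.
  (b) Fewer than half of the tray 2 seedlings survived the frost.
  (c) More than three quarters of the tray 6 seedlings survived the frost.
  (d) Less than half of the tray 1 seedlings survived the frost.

(a) tray 3: |A| = 9, |A ∩ B| = 8; needs |A ∩ B| ≥ 8 — true.
(b) tray 2: |A| = 7, |A ∩ B| = 3; needs |A ∩ B| < |A ∖ B| — true.
(c) tray 6: |A| = 6, |A ∩ B| = 5; needs |A ∩ B| / |A| > 3/4 — true.
(d) tray 1: |A| = 9, |A ∩ B| = 4; needs |A ∩ B| < |A ∖ B| — true.

4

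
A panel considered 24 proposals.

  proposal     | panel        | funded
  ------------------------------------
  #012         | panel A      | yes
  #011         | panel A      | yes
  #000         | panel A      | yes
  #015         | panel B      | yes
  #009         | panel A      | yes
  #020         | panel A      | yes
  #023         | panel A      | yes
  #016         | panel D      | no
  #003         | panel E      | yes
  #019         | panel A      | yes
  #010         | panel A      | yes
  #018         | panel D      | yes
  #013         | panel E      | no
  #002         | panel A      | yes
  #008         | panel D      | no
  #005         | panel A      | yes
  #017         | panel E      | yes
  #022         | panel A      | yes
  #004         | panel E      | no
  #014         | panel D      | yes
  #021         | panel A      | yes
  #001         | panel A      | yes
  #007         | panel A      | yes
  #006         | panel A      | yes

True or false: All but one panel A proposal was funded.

False

'All but one panel A proposal was funded' holds iff |A ∖ B| = 1.
|A| = 15, |A ∩ B| = 15, |A ∖ B| = 0.
|A ∖ B| = 0, so the statement is false.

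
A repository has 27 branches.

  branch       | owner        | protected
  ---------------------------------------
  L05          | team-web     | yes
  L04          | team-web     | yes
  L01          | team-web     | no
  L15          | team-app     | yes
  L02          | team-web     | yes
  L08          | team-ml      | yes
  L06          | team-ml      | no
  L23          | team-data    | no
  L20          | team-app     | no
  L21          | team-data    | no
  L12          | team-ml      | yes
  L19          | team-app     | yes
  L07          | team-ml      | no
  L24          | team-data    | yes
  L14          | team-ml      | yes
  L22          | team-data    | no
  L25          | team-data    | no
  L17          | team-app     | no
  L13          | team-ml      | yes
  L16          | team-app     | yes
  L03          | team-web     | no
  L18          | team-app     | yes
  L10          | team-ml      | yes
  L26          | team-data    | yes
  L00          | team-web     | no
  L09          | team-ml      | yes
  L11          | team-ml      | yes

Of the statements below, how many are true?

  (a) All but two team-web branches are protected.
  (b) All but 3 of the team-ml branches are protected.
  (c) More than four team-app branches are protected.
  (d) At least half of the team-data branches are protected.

(a) team-web: |A| = 6, |A ∩ B| = 3; needs |A ∖ B| = 2 — false.
(b) team-ml: |A| = 9, |A ∩ B| = 7; needs |A ∖ B| = 3 — false.
(c) team-app: |A| = 6, |A ∩ B| = 4; needs |A ∩ B| > 4 — false.
(d) team-data: |A| = 6, |A ∩ B| = 2; needs |A ∩ B| ≥ |A ∖ B| — false.

0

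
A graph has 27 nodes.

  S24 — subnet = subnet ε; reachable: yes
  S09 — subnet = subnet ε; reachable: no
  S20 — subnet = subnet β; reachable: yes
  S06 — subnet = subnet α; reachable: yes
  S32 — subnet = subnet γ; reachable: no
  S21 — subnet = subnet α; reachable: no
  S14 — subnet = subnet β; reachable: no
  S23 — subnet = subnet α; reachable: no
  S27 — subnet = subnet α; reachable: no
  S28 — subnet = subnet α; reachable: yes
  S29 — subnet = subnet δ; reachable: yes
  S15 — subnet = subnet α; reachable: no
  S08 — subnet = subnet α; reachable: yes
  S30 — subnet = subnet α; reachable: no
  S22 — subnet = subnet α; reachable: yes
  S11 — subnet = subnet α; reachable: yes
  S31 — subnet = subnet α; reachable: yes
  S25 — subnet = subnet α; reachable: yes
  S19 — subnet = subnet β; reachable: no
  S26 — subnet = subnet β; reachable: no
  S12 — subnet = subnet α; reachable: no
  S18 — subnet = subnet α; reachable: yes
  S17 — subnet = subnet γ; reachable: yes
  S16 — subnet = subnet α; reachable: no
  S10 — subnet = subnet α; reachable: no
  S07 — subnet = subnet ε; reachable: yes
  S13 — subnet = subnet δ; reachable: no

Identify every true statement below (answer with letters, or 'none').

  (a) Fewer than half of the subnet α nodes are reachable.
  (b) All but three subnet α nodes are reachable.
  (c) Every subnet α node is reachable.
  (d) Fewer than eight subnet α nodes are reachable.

|A| = 16, |A ∩ B| = 8, |A ∖ B| = 8.
(a) |A ∩ B| < |A ∖ B|: fails.
(b) |A ∖ B| = 3: fails.
(c) A ⊆ B, i.e. every element of A is in B (|A ∖ B| = 0): fails.
(d) |A ∩ B| < 8: fails.

none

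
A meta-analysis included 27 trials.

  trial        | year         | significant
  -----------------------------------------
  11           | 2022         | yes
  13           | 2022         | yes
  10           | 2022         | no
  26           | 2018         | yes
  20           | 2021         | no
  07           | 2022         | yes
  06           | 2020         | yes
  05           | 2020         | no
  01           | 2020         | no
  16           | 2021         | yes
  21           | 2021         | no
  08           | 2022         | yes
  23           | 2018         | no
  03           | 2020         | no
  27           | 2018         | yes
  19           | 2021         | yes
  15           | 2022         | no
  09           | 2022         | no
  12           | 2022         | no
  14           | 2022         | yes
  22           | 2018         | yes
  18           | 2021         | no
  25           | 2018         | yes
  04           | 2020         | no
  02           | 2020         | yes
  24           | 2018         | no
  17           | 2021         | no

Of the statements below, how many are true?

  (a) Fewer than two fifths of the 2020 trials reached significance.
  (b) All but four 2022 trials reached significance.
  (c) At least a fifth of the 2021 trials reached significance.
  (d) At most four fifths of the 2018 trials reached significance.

(a) 2020: |A| = 6, |A ∩ B| = 2; needs |A ∩ B| / |A| < 2/5 — true.
(b) 2022: |A| = 9, |A ∩ B| = 5; needs |A ∖ B| = 4 — true.
(c) 2021: |A| = 6, |A ∩ B| = 2; needs |A ∩ B| / |A| ≥ 1/5 — true.
(d) 2018: |A| = 6, |A ∩ B| = 4; needs |A ∩ B| / |A| ≤ 4/5 — true.

4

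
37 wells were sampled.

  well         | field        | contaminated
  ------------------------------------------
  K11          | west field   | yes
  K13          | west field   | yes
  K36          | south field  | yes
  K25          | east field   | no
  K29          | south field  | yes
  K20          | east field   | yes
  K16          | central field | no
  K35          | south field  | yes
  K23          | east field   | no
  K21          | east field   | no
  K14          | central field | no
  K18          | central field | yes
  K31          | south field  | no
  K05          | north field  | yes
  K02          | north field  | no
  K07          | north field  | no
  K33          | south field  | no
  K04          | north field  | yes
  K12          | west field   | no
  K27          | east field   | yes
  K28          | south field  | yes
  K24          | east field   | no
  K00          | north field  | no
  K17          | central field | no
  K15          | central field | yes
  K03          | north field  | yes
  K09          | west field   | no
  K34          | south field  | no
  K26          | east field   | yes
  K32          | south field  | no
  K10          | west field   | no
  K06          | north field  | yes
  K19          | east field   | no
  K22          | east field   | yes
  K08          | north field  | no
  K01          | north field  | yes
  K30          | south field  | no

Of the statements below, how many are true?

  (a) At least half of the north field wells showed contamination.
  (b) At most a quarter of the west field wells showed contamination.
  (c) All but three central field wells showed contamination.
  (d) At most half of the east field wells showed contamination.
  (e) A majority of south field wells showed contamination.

3

(a) north field: |A| = 9, |A ∩ B| = 5; needs |A ∩ B| ≥ |A ∖ B| — true.
(b) west field: |A| = 5, |A ∩ B| = 2; needs |A ∩ B| / |A| ≤ 1/4 — false.
(c) central field: |A| = 5, |A ∩ B| = 2; needs |A ∖ B| = 3 — true.
(d) east field: |A| = 9, |A ∩ B| = 4; needs |A ∩ B| ≤ |A ∖ B| — true.
(e) south field: |A| = 9, |A ∩ B| = 4; needs |A ∩ B| > |A ∖ B| — false.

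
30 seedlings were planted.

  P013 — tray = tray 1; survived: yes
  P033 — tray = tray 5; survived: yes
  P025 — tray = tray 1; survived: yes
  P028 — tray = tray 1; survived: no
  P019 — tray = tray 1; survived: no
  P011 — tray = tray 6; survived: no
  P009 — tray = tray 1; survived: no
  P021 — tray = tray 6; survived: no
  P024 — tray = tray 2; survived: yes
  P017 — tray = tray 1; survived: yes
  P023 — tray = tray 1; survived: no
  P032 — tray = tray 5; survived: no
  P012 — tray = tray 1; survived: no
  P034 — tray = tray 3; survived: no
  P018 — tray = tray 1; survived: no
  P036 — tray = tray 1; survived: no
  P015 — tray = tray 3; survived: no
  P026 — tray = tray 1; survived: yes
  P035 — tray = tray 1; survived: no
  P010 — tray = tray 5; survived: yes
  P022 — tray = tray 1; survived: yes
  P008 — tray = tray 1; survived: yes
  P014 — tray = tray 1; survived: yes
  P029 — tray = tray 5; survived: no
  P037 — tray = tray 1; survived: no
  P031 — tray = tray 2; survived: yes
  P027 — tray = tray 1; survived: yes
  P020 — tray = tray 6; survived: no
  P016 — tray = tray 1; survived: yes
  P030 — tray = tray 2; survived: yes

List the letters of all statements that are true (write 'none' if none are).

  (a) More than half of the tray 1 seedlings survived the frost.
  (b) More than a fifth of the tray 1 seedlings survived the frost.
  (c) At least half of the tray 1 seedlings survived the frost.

|A| = 18, |A ∩ B| = 9, |A ∖ B| = 9.
(a) |A ∩ B| > |A ∖ B|: fails.
(b) |A ∩ B| / |A| > 1/5: holds.
(c) |A ∩ B| ≥ |A ∖ B|: holds.

(b), (c)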